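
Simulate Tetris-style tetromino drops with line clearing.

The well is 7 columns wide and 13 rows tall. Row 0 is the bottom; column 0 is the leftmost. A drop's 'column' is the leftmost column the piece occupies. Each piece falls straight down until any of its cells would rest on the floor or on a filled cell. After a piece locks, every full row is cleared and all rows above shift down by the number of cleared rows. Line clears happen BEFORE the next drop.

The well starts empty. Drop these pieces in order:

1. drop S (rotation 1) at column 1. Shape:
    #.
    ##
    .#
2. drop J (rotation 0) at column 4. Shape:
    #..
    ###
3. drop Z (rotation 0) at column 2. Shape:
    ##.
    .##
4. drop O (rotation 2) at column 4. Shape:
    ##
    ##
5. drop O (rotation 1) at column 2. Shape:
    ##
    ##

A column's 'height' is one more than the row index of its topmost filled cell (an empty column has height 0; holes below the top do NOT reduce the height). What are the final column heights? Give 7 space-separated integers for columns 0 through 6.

Answer: 0 3 6 6 5 5 1

Derivation:
Drop 1: S rot1 at col 1 lands with bottom-row=0; cleared 0 line(s) (total 0); column heights now [0 3 2 0 0 0 0], max=3
Drop 2: J rot0 at col 4 lands with bottom-row=0; cleared 0 line(s) (total 0); column heights now [0 3 2 0 2 1 1], max=3
Drop 3: Z rot0 at col 2 lands with bottom-row=2; cleared 0 line(s) (total 0); column heights now [0 3 4 4 3 1 1], max=4
Drop 4: O rot2 at col 4 lands with bottom-row=3; cleared 0 line(s) (total 0); column heights now [0 3 4 4 5 5 1], max=5
Drop 5: O rot1 at col 2 lands with bottom-row=4; cleared 0 line(s) (total 0); column heights now [0 3 6 6 5 5 1], max=6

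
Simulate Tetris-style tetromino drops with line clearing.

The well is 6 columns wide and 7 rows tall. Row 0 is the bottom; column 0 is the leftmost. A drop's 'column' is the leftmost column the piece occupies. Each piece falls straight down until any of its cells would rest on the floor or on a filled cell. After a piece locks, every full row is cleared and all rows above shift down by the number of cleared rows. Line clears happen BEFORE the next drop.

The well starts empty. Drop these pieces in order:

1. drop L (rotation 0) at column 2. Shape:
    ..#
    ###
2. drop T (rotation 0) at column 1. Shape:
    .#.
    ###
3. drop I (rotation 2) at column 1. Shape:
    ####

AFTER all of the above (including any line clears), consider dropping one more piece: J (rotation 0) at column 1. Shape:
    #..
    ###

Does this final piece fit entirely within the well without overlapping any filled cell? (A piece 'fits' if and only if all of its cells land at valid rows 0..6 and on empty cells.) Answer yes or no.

Answer: yes

Derivation:
Drop 1: L rot0 at col 2 lands with bottom-row=0; cleared 0 line(s) (total 0); column heights now [0 0 1 1 2 0], max=2
Drop 2: T rot0 at col 1 lands with bottom-row=1; cleared 0 line(s) (total 0); column heights now [0 2 3 2 2 0], max=3
Drop 3: I rot2 at col 1 lands with bottom-row=3; cleared 0 line(s) (total 0); column heights now [0 4 4 4 4 0], max=4
Test piece J rot0 at col 1 (width 3): heights before test = [0 4 4 4 4 0]; fits = True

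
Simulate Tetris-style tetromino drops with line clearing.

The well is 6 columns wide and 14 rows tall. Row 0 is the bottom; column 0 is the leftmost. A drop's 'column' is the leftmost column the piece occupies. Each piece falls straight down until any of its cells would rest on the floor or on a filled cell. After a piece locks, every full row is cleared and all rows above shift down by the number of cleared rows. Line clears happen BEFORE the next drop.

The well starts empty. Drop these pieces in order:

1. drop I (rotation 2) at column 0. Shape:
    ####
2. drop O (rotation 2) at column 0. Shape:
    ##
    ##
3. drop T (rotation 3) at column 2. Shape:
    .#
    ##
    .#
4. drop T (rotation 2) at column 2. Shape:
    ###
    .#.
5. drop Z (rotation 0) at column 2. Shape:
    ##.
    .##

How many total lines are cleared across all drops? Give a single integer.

Answer: 0

Derivation:
Drop 1: I rot2 at col 0 lands with bottom-row=0; cleared 0 line(s) (total 0); column heights now [1 1 1 1 0 0], max=1
Drop 2: O rot2 at col 0 lands with bottom-row=1; cleared 0 line(s) (total 0); column heights now [3 3 1 1 0 0], max=3
Drop 3: T rot3 at col 2 lands with bottom-row=1; cleared 0 line(s) (total 0); column heights now [3 3 3 4 0 0], max=4
Drop 4: T rot2 at col 2 lands with bottom-row=4; cleared 0 line(s) (total 0); column heights now [3 3 6 6 6 0], max=6
Drop 5: Z rot0 at col 2 lands with bottom-row=6; cleared 0 line(s) (total 0); column heights now [3 3 8 8 7 0], max=8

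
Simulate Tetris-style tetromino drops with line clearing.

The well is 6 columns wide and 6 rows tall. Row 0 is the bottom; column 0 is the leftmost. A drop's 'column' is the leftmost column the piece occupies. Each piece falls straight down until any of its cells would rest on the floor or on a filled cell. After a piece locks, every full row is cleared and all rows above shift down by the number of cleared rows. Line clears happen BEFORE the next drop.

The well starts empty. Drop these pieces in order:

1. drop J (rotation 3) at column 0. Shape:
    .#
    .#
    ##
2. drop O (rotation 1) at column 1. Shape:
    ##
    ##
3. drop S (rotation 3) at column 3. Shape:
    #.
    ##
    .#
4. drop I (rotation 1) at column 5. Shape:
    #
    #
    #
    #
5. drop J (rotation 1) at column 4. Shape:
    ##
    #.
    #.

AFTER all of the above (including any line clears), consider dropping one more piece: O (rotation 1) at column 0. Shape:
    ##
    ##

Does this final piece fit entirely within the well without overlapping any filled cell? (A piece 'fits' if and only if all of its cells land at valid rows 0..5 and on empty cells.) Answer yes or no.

Answer: no

Derivation:
Drop 1: J rot3 at col 0 lands with bottom-row=0; cleared 0 line(s) (total 0); column heights now [1 3 0 0 0 0], max=3
Drop 2: O rot1 at col 1 lands with bottom-row=3; cleared 0 line(s) (total 0); column heights now [1 5 5 0 0 0], max=5
Drop 3: S rot3 at col 3 lands with bottom-row=0; cleared 0 line(s) (total 0); column heights now [1 5 5 3 2 0], max=5
Drop 4: I rot1 at col 5 lands with bottom-row=0; cleared 0 line(s) (total 0); column heights now [1 5 5 3 2 4], max=5
Drop 5: J rot1 at col 4 lands with bottom-row=2; cleared 0 line(s) (total 0); column heights now [1 5 5 3 5 5], max=5
Test piece O rot1 at col 0 (width 2): heights before test = [1 5 5 3 5 5]; fits = False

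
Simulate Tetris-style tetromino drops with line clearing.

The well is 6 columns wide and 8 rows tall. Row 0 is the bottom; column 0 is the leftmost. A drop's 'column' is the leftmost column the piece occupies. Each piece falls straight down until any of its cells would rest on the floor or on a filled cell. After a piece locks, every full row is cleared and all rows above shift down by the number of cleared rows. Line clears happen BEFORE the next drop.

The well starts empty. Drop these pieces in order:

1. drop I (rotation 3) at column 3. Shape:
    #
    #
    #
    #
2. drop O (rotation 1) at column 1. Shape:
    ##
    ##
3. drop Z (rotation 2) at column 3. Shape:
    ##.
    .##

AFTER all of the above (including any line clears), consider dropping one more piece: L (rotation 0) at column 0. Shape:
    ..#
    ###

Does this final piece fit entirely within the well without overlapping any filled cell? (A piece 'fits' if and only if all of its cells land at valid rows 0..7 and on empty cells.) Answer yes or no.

Drop 1: I rot3 at col 3 lands with bottom-row=0; cleared 0 line(s) (total 0); column heights now [0 0 0 4 0 0], max=4
Drop 2: O rot1 at col 1 lands with bottom-row=0; cleared 0 line(s) (total 0); column heights now [0 2 2 4 0 0], max=4
Drop 3: Z rot2 at col 3 lands with bottom-row=3; cleared 0 line(s) (total 0); column heights now [0 2 2 5 5 4], max=5
Test piece L rot0 at col 0 (width 3): heights before test = [0 2 2 5 5 4]; fits = True

Answer: yes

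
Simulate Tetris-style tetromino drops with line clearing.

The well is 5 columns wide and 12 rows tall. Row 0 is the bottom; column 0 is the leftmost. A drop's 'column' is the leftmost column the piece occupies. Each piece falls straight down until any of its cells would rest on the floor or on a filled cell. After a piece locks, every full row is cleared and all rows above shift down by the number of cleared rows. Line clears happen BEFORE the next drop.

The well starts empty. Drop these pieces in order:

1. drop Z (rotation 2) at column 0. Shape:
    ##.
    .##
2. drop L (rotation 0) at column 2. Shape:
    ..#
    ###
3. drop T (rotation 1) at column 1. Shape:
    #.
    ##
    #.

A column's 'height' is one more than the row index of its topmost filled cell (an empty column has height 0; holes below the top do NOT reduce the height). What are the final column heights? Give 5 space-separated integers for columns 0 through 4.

Answer: 0 4 3 0 2

Derivation:
Drop 1: Z rot2 at col 0 lands with bottom-row=0; cleared 0 line(s) (total 0); column heights now [2 2 1 0 0], max=2
Drop 2: L rot0 at col 2 lands with bottom-row=1; cleared 1 line(s) (total 1); column heights now [0 1 1 0 2], max=2
Drop 3: T rot1 at col 1 lands with bottom-row=1; cleared 0 line(s) (total 1); column heights now [0 4 3 0 2], max=4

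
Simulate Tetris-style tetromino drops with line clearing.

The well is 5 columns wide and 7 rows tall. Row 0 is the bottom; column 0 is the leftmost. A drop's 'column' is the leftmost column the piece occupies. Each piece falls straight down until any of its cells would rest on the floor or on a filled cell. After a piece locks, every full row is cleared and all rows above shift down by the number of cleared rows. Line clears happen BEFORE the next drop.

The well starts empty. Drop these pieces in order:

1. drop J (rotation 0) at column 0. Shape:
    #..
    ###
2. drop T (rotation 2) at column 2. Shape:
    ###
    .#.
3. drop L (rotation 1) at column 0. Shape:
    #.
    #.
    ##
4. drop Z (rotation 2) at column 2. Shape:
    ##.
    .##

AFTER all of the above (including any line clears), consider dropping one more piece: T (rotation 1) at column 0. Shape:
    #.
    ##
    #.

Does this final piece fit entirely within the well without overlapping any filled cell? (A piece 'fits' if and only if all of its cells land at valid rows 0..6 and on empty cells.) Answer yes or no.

Answer: no

Derivation:
Drop 1: J rot0 at col 0 lands with bottom-row=0; cleared 0 line(s) (total 0); column heights now [2 1 1 0 0], max=2
Drop 2: T rot2 at col 2 lands with bottom-row=0; cleared 0 line(s) (total 0); column heights now [2 1 2 2 2], max=2
Drop 3: L rot1 at col 0 lands with bottom-row=2; cleared 0 line(s) (total 0); column heights now [5 3 2 2 2], max=5
Drop 4: Z rot2 at col 2 lands with bottom-row=2; cleared 0 line(s) (total 0); column heights now [5 3 4 4 3], max=5
Test piece T rot1 at col 0 (width 2): heights before test = [5 3 4 4 3]; fits = False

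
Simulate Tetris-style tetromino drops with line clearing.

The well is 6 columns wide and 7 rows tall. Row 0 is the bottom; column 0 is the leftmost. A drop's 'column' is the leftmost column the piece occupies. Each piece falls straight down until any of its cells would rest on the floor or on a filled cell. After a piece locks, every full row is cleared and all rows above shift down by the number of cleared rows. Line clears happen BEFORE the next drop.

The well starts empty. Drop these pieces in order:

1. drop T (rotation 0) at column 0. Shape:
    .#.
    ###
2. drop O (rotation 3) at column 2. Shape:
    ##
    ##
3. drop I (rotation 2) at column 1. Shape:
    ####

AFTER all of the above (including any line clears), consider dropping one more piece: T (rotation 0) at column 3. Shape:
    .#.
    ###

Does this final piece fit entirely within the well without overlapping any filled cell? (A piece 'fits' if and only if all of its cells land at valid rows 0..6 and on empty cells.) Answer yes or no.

Answer: yes

Derivation:
Drop 1: T rot0 at col 0 lands with bottom-row=0; cleared 0 line(s) (total 0); column heights now [1 2 1 0 0 0], max=2
Drop 2: O rot3 at col 2 lands with bottom-row=1; cleared 0 line(s) (total 0); column heights now [1 2 3 3 0 0], max=3
Drop 3: I rot2 at col 1 lands with bottom-row=3; cleared 0 line(s) (total 0); column heights now [1 4 4 4 4 0], max=4
Test piece T rot0 at col 3 (width 3): heights before test = [1 4 4 4 4 0]; fits = True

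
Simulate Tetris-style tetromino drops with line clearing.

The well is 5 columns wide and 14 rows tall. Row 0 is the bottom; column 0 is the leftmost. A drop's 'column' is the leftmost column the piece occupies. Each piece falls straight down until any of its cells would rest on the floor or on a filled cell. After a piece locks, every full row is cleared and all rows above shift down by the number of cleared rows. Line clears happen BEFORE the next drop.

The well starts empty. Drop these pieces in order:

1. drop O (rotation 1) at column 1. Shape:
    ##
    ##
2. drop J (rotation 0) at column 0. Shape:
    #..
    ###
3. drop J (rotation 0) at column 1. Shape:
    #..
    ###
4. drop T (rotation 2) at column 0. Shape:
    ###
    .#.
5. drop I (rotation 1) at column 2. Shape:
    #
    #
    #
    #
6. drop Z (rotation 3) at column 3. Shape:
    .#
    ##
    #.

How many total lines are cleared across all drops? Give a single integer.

Answer: 0

Derivation:
Drop 1: O rot1 at col 1 lands with bottom-row=0; cleared 0 line(s) (total 0); column heights now [0 2 2 0 0], max=2
Drop 2: J rot0 at col 0 lands with bottom-row=2; cleared 0 line(s) (total 0); column heights now [4 3 3 0 0], max=4
Drop 3: J rot0 at col 1 lands with bottom-row=3; cleared 0 line(s) (total 0); column heights now [4 5 4 4 0], max=5
Drop 4: T rot2 at col 0 lands with bottom-row=5; cleared 0 line(s) (total 0); column heights now [7 7 7 4 0], max=7
Drop 5: I rot1 at col 2 lands with bottom-row=7; cleared 0 line(s) (total 0); column heights now [7 7 11 4 0], max=11
Drop 6: Z rot3 at col 3 lands with bottom-row=4; cleared 0 line(s) (total 0); column heights now [7 7 11 6 7], max=11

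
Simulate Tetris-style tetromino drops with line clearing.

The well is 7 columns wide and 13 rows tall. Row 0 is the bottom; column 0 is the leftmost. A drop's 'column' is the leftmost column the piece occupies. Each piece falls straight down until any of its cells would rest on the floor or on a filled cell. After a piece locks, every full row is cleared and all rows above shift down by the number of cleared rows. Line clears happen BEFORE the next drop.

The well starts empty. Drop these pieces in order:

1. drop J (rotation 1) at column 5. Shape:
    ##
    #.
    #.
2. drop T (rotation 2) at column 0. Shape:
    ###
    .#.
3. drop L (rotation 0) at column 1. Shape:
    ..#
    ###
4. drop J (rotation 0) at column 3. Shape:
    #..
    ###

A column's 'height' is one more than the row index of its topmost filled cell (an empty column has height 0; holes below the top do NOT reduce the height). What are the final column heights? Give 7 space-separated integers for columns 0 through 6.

Answer: 2 3 3 6 5 5 3

Derivation:
Drop 1: J rot1 at col 5 lands with bottom-row=0; cleared 0 line(s) (total 0); column heights now [0 0 0 0 0 3 3], max=3
Drop 2: T rot2 at col 0 lands with bottom-row=0; cleared 0 line(s) (total 0); column heights now [2 2 2 0 0 3 3], max=3
Drop 3: L rot0 at col 1 lands with bottom-row=2; cleared 0 line(s) (total 0); column heights now [2 3 3 4 0 3 3], max=4
Drop 4: J rot0 at col 3 lands with bottom-row=4; cleared 0 line(s) (total 0); column heights now [2 3 3 6 5 5 3], max=6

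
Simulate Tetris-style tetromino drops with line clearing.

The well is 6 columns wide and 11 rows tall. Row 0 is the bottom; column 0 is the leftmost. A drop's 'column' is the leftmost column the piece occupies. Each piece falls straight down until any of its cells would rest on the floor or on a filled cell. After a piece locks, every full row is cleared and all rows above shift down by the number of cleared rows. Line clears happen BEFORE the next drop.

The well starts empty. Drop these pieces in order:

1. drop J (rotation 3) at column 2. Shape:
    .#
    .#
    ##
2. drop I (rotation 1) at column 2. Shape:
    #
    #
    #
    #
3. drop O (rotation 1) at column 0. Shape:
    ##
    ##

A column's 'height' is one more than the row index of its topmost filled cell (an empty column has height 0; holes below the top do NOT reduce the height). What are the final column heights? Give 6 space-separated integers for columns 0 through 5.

Drop 1: J rot3 at col 2 lands with bottom-row=0; cleared 0 line(s) (total 0); column heights now [0 0 1 3 0 0], max=3
Drop 2: I rot1 at col 2 lands with bottom-row=1; cleared 0 line(s) (total 0); column heights now [0 0 5 3 0 0], max=5
Drop 3: O rot1 at col 0 lands with bottom-row=0; cleared 0 line(s) (total 0); column heights now [2 2 5 3 0 0], max=5

Answer: 2 2 5 3 0 0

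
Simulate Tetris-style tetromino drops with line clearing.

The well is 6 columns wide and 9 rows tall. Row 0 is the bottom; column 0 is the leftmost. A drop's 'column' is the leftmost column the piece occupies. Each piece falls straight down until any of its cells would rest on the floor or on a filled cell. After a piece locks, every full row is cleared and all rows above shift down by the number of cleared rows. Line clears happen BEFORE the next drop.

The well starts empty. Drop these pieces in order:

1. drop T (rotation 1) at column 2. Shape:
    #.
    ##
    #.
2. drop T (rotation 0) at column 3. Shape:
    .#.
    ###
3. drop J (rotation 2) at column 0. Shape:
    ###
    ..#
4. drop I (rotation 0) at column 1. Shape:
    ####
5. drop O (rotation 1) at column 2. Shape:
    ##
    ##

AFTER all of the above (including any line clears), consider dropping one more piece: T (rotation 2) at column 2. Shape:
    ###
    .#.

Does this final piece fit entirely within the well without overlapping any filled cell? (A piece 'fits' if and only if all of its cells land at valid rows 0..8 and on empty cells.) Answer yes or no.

Answer: no

Derivation:
Drop 1: T rot1 at col 2 lands with bottom-row=0; cleared 0 line(s) (total 0); column heights now [0 0 3 2 0 0], max=3
Drop 2: T rot0 at col 3 lands with bottom-row=2; cleared 0 line(s) (total 0); column heights now [0 0 3 3 4 3], max=4
Drop 3: J rot2 at col 0 lands with bottom-row=3; cleared 0 line(s) (total 0); column heights now [5 5 5 3 4 3], max=5
Drop 4: I rot0 at col 1 lands with bottom-row=5; cleared 0 line(s) (total 0); column heights now [5 6 6 6 6 3], max=6
Drop 5: O rot1 at col 2 lands with bottom-row=6; cleared 0 line(s) (total 0); column heights now [5 6 8 8 6 3], max=8
Test piece T rot2 at col 2 (width 3): heights before test = [5 6 8 8 6 3]; fits = False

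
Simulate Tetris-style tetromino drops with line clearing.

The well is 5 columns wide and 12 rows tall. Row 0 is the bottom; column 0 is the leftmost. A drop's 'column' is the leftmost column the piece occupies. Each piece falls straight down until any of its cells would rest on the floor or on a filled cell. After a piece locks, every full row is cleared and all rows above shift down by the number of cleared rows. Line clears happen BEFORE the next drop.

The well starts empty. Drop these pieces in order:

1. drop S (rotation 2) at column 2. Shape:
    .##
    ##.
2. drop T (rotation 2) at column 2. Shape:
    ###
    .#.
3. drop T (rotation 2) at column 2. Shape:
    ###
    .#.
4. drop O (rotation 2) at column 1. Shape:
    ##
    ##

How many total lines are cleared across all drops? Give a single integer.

Drop 1: S rot2 at col 2 lands with bottom-row=0; cleared 0 line(s) (total 0); column heights now [0 0 1 2 2], max=2
Drop 2: T rot2 at col 2 lands with bottom-row=2; cleared 0 line(s) (total 0); column heights now [0 0 4 4 4], max=4
Drop 3: T rot2 at col 2 lands with bottom-row=4; cleared 0 line(s) (total 0); column heights now [0 0 6 6 6], max=6
Drop 4: O rot2 at col 1 lands with bottom-row=6; cleared 0 line(s) (total 0); column heights now [0 8 8 6 6], max=8

Answer: 0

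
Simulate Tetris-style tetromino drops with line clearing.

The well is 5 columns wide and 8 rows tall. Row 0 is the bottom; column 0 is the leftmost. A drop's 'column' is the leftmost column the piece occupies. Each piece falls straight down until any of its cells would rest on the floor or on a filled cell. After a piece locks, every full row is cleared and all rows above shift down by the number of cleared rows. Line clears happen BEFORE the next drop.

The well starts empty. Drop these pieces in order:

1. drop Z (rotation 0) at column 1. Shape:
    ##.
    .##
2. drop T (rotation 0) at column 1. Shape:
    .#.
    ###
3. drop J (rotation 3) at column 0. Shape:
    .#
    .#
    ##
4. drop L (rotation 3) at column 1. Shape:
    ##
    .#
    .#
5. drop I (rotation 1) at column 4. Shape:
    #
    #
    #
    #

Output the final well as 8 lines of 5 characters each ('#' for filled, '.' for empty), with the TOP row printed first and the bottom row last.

Drop 1: Z rot0 at col 1 lands with bottom-row=0; cleared 0 line(s) (total 0); column heights now [0 2 2 1 0], max=2
Drop 2: T rot0 at col 1 lands with bottom-row=2; cleared 0 line(s) (total 0); column heights now [0 3 4 3 0], max=4
Drop 3: J rot3 at col 0 lands with bottom-row=3; cleared 0 line(s) (total 0); column heights now [4 6 4 3 0], max=6
Drop 4: L rot3 at col 1 lands with bottom-row=4; cleared 0 line(s) (total 0); column heights now [4 7 7 3 0], max=7
Drop 5: I rot1 at col 4 lands with bottom-row=0; cleared 0 line(s) (total 0); column heights now [4 7 7 3 4], max=7

Answer: .....
.##..
.##..
.##..
###.#
.####
.##.#
..###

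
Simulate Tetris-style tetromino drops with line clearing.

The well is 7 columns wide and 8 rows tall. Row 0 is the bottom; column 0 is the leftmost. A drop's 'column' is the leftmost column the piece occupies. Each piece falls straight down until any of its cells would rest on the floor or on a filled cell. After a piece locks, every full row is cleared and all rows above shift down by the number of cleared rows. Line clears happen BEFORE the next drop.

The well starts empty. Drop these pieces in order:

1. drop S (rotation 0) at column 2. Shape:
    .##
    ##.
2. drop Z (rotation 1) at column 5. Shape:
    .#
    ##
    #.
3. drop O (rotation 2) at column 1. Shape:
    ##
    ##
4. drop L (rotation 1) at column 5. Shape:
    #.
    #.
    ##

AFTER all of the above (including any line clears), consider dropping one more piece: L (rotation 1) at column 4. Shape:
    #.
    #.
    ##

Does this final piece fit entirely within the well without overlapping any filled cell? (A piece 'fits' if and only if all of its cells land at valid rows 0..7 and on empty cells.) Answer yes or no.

Drop 1: S rot0 at col 2 lands with bottom-row=0; cleared 0 line(s) (total 0); column heights now [0 0 1 2 2 0 0], max=2
Drop 2: Z rot1 at col 5 lands with bottom-row=0; cleared 0 line(s) (total 0); column heights now [0 0 1 2 2 2 3], max=3
Drop 3: O rot2 at col 1 lands with bottom-row=1; cleared 0 line(s) (total 0); column heights now [0 3 3 2 2 2 3], max=3
Drop 4: L rot1 at col 5 lands with bottom-row=3; cleared 0 line(s) (total 0); column heights now [0 3 3 2 2 6 4], max=6
Test piece L rot1 at col 4 (width 2): heights before test = [0 3 3 2 2 6 4]; fits = False

Answer: no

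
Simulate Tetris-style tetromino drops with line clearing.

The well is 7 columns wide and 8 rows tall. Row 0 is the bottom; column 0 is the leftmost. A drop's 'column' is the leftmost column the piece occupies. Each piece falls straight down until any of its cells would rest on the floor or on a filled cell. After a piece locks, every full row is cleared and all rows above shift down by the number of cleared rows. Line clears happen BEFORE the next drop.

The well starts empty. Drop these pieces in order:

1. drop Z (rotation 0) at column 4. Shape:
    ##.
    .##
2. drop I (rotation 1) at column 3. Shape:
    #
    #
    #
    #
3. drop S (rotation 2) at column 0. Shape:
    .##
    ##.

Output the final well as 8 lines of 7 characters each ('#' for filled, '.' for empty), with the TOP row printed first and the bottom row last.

Answer: .......
.......
.......
.......
...#...
...#...
.#####.
##.#.##

Derivation:
Drop 1: Z rot0 at col 4 lands with bottom-row=0; cleared 0 line(s) (total 0); column heights now [0 0 0 0 2 2 1], max=2
Drop 2: I rot1 at col 3 lands with bottom-row=0; cleared 0 line(s) (total 0); column heights now [0 0 0 4 2 2 1], max=4
Drop 3: S rot2 at col 0 lands with bottom-row=0; cleared 0 line(s) (total 0); column heights now [1 2 2 4 2 2 1], max=4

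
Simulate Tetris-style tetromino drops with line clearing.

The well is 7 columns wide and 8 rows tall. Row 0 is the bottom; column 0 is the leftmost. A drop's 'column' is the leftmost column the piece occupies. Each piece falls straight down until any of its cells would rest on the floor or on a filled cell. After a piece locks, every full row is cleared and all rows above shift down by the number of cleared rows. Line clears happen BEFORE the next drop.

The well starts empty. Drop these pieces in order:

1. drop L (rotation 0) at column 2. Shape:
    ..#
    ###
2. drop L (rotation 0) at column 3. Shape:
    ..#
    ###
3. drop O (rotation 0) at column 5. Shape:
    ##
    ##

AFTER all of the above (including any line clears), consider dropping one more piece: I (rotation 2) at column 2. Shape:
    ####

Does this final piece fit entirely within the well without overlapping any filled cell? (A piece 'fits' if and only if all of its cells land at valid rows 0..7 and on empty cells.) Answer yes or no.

Drop 1: L rot0 at col 2 lands with bottom-row=0; cleared 0 line(s) (total 0); column heights now [0 0 1 1 2 0 0], max=2
Drop 2: L rot0 at col 3 lands with bottom-row=2; cleared 0 line(s) (total 0); column heights now [0 0 1 3 3 4 0], max=4
Drop 3: O rot0 at col 5 lands with bottom-row=4; cleared 0 line(s) (total 0); column heights now [0 0 1 3 3 6 6], max=6
Test piece I rot2 at col 2 (width 4): heights before test = [0 0 1 3 3 6 6]; fits = True

Answer: yes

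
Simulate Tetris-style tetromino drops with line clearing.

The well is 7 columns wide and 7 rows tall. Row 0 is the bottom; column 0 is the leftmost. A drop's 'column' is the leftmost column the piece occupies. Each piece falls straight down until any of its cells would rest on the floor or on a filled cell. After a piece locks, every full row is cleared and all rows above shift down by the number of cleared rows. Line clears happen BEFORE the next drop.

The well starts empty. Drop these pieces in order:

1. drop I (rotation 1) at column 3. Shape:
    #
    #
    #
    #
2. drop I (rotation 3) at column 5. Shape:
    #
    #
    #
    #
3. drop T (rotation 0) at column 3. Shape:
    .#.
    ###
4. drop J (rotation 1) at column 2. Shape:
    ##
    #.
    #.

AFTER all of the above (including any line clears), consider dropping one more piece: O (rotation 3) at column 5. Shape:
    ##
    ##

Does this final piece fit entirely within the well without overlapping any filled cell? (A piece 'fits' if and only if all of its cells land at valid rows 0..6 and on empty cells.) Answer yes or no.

Drop 1: I rot1 at col 3 lands with bottom-row=0; cleared 0 line(s) (total 0); column heights now [0 0 0 4 0 0 0], max=4
Drop 2: I rot3 at col 5 lands with bottom-row=0; cleared 0 line(s) (total 0); column heights now [0 0 0 4 0 4 0], max=4
Drop 3: T rot0 at col 3 lands with bottom-row=4; cleared 0 line(s) (total 0); column heights now [0 0 0 5 6 5 0], max=6
Drop 4: J rot1 at col 2 lands with bottom-row=3; cleared 0 line(s) (total 0); column heights now [0 0 6 6 6 5 0], max=6
Test piece O rot3 at col 5 (width 2): heights before test = [0 0 6 6 6 5 0]; fits = True

Answer: yes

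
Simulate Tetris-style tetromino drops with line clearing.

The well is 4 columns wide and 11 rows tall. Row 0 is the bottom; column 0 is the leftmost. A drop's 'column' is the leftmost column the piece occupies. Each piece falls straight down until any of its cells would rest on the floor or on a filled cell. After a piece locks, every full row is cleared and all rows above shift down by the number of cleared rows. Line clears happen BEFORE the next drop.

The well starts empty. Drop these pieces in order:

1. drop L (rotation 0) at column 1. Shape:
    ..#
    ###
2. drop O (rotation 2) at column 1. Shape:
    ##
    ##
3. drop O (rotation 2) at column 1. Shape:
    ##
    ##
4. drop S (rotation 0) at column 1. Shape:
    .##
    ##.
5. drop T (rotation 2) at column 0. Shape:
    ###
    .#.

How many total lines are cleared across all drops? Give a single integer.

Drop 1: L rot0 at col 1 lands with bottom-row=0; cleared 0 line(s) (total 0); column heights now [0 1 1 2], max=2
Drop 2: O rot2 at col 1 lands with bottom-row=1; cleared 0 line(s) (total 0); column heights now [0 3 3 2], max=3
Drop 3: O rot2 at col 1 lands with bottom-row=3; cleared 0 line(s) (total 0); column heights now [0 5 5 2], max=5
Drop 4: S rot0 at col 1 lands with bottom-row=5; cleared 0 line(s) (total 0); column heights now [0 6 7 7], max=7
Drop 5: T rot2 at col 0 lands with bottom-row=6; cleared 0 line(s) (total 0); column heights now [8 8 8 7], max=8

Answer: 0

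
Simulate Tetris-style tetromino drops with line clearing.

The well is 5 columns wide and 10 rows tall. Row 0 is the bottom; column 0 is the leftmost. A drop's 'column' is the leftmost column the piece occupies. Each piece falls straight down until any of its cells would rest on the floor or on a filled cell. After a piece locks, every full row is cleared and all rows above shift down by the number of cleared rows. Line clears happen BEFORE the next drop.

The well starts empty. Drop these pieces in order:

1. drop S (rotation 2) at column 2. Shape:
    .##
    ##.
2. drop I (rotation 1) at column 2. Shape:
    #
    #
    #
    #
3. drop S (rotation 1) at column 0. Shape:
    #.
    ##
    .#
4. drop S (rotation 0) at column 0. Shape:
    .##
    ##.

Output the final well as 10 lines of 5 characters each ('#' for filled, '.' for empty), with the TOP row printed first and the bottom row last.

Drop 1: S rot2 at col 2 lands with bottom-row=0; cleared 0 line(s) (total 0); column heights now [0 0 1 2 2], max=2
Drop 2: I rot1 at col 2 lands with bottom-row=1; cleared 0 line(s) (total 0); column heights now [0 0 5 2 2], max=5
Drop 3: S rot1 at col 0 lands with bottom-row=0; cleared 1 line(s) (total 1); column heights now [2 1 4 1 0], max=4
Drop 4: S rot0 at col 0 lands with bottom-row=3; cleared 0 line(s) (total 1); column heights now [4 5 5 1 0], max=5

Answer: .....
.....
.....
.....
.....
.##..
###..
..#..
#.#..
.###.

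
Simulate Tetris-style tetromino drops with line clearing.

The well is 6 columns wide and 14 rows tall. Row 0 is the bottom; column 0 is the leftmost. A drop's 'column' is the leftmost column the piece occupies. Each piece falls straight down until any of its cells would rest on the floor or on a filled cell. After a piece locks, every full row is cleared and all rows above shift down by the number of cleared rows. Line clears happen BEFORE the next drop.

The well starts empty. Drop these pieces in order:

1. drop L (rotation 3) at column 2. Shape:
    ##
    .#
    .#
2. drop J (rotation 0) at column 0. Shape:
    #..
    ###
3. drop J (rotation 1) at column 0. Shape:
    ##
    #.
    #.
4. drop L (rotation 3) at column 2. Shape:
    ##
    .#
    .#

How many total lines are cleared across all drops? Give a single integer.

Drop 1: L rot3 at col 2 lands with bottom-row=0; cleared 0 line(s) (total 0); column heights now [0 0 3 3 0 0], max=3
Drop 2: J rot0 at col 0 lands with bottom-row=3; cleared 0 line(s) (total 0); column heights now [5 4 4 3 0 0], max=5
Drop 3: J rot1 at col 0 lands with bottom-row=5; cleared 0 line(s) (total 0); column heights now [8 8 4 3 0 0], max=8
Drop 4: L rot3 at col 2 lands with bottom-row=3; cleared 0 line(s) (total 0); column heights now [8 8 6 6 0 0], max=8

Answer: 0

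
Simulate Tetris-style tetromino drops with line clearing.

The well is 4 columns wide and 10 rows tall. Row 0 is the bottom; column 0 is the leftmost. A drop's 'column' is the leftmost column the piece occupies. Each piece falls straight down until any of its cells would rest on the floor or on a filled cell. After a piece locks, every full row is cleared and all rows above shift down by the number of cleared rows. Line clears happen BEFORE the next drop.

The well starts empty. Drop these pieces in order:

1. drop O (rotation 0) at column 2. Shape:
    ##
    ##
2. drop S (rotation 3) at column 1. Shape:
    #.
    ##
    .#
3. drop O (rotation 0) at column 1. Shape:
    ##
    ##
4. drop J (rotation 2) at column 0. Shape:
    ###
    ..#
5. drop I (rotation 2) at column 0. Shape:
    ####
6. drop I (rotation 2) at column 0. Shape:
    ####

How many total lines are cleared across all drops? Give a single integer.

Drop 1: O rot0 at col 2 lands with bottom-row=0; cleared 0 line(s) (total 0); column heights now [0 0 2 2], max=2
Drop 2: S rot3 at col 1 lands with bottom-row=2; cleared 0 line(s) (total 0); column heights now [0 5 4 2], max=5
Drop 3: O rot0 at col 1 lands with bottom-row=5; cleared 0 line(s) (total 0); column heights now [0 7 7 2], max=7
Drop 4: J rot2 at col 0 lands with bottom-row=7; cleared 0 line(s) (total 0); column heights now [9 9 9 2], max=9
Drop 5: I rot2 at col 0 lands with bottom-row=9; cleared 1 line(s) (total 1); column heights now [9 9 9 2], max=9
Drop 6: I rot2 at col 0 lands with bottom-row=9; cleared 1 line(s) (total 2); column heights now [9 9 9 2], max=9

Answer: 2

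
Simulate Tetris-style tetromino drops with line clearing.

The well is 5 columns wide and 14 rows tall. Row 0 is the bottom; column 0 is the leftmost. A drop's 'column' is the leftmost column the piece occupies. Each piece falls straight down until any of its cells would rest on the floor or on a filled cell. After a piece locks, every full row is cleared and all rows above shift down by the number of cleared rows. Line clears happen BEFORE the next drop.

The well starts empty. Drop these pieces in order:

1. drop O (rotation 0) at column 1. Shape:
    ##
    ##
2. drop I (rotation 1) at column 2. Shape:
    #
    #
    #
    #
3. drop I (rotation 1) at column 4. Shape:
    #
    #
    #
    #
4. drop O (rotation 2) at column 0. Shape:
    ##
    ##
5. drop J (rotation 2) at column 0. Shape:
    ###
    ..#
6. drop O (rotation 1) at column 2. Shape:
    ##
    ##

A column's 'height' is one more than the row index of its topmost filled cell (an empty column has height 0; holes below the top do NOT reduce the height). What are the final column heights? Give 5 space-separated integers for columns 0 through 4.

Drop 1: O rot0 at col 1 lands with bottom-row=0; cleared 0 line(s) (total 0); column heights now [0 2 2 0 0], max=2
Drop 2: I rot1 at col 2 lands with bottom-row=2; cleared 0 line(s) (total 0); column heights now [0 2 6 0 0], max=6
Drop 3: I rot1 at col 4 lands with bottom-row=0; cleared 0 line(s) (total 0); column heights now [0 2 6 0 4], max=6
Drop 4: O rot2 at col 0 lands with bottom-row=2; cleared 0 line(s) (total 0); column heights now [4 4 6 0 4], max=6
Drop 5: J rot2 at col 0 lands with bottom-row=6; cleared 0 line(s) (total 0); column heights now [8 8 8 0 4], max=8
Drop 6: O rot1 at col 2 lands with bottom-row=8; cleared 0 line(s) (total 0); column heights now [8 8 10 10 4], max=10

Answer: 8 8 10 10 4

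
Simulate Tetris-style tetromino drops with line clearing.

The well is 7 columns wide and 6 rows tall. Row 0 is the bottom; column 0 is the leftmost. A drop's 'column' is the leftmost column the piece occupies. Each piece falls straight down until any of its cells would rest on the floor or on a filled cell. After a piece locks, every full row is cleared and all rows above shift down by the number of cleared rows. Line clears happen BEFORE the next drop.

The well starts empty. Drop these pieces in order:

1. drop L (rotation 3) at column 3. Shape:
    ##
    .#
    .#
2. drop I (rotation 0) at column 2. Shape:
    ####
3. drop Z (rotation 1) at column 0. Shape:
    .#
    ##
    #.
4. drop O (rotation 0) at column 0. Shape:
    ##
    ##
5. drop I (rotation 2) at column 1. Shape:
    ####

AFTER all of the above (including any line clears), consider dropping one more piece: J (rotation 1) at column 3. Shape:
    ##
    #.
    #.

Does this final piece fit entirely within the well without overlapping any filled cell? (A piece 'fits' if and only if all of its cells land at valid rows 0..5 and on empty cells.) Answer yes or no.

Drop 1: L rot3 at col 3 lands with bottom-row=0; cleared 0 line(s) (total 0); column heights now [0 0 0 3 3 0 0], max=3
Drop 2: I rot0 at col 2 lands with bottom-row=3; cleared 0 line(s) (total 0); column heights now [0 0 4 4 4 4 0], max=4
Drop 3: Z rot1 at col 0 lands with bottom-row=0; cleared 0 line(s) (total 0); column heights now [2 3 4 4 4 4 0], max=4
Drop 4: O rot0 at col 0 lands with bottom-row=3; cleared 0 line(s) (total 0); column heights now [5 5 4 4 4 4 0], max=5
Drop 5: I rot2 at col 1 lands with bottom-row=5; cleared 0 line(s) (total 0); column heights now [5 6 6 6 6 4 0], max=6
Test piece J rot1 at col 3 (width 2): heights before test = [5 6 6 6 6 4 0]; fits = False

Answer: no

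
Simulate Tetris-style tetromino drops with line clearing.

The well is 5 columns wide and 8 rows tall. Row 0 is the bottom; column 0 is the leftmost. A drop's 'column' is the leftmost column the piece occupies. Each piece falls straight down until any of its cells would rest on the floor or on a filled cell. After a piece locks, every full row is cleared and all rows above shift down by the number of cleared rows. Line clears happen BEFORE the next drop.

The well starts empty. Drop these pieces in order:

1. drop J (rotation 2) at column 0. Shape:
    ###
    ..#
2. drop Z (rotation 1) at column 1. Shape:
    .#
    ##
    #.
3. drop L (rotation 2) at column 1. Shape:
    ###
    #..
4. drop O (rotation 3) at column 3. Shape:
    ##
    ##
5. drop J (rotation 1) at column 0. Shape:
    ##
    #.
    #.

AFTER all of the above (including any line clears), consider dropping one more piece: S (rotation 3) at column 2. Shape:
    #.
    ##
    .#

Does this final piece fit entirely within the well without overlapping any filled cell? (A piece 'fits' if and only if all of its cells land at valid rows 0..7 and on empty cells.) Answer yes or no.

Answer: no

Derivation:
Drop 1: J rot2 at col 0 lands with bottom-row=0; cleared 0 line(s) (total 0); column heights now [2 2 2 0 0], max=2
Drop 2: Z rot1 at col 1 lands with bottom-row=2; cleared 0 line(s) (total 0); column heights now [2 4 5 0 0], max=5
Drop 3: L rot2 at col 1 lands with bottom-row=4; cleared 0 line(s) (total 0); column heights now [2 6 6 6 0], max=6
Drop 4: O rot3 at col 3 lands with bottom-row=6; cleared 0 line(s) (total 0); column heights now [2 6 6 8 8], max=8
Drop 5: J rot1 at col 0 lands with bottom-row=4; cleared 0 line(s) (total 0); column heights now [7 7 6 8 8], max=8
Test piece S rot3 at col 2 (width 2): heights before test = [7 7 6 8 8]; fits = False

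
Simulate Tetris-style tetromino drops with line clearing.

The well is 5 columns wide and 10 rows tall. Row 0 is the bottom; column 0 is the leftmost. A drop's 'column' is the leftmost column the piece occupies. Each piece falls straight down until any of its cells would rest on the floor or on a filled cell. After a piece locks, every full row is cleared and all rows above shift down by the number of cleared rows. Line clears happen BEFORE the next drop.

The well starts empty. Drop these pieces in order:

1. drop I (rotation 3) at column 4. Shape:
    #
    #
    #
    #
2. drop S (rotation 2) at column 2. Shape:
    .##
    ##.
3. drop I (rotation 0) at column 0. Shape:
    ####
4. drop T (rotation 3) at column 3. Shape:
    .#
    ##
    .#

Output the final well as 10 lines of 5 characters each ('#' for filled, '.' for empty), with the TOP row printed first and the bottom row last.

Answer: .....
.....
.....
....#
...##
...##
..###
....#
....#
....#

Derivation:
Drop 1: I rot3 at col 4 lands with bottom-row=0; cleared 0 line(s) (total 0); column heights now [0 0 0 0 4], max=4
Drop 2: S rot2 at col 2 lands with bottom-row=3; cleared 0 line(s) (total 0); column heights now [0 0 4 5 5], max=5
Drop 3: I rot0 at col 0 lands with bottom-row=5; cleared 0 line(s) (total 0); column heights now [6 6 6 6 5], max=6
Drop 4: T rot3 at col 3 lands with bottom-row=5; cleared 1 line(s) (total 1); column heights now [0 0 4 6 7], max=7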